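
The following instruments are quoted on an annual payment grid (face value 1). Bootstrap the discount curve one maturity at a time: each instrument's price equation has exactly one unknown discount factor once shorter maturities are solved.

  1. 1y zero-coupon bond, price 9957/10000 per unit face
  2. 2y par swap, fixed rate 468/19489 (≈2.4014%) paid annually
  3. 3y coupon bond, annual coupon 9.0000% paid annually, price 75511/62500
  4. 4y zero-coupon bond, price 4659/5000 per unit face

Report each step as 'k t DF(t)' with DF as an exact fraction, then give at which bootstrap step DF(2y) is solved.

1 1 9957/10000
2 2 2383/2500
3 3 379/400
4 4 4659/5000
DF(2y) is solved at step 2

step 1 [1y] zero: DF = P = 9957/10000 ≈ 0.995700
step 2 [2y] swap r/1=468/19489: DF=(1 − 468/19489·(0.995700))/(1+468/19489) = 2383/2500 ≈ 0.953200
step 3 [3y] bond c/1=9/100: DF=(75511/62500 − 9/100·(0.995700+0.953200))/(1+9/100) = 379/400 ≈ 0.947500
step 4 [4y] zero: DF = P = 4659/5000 ≈ 0.931800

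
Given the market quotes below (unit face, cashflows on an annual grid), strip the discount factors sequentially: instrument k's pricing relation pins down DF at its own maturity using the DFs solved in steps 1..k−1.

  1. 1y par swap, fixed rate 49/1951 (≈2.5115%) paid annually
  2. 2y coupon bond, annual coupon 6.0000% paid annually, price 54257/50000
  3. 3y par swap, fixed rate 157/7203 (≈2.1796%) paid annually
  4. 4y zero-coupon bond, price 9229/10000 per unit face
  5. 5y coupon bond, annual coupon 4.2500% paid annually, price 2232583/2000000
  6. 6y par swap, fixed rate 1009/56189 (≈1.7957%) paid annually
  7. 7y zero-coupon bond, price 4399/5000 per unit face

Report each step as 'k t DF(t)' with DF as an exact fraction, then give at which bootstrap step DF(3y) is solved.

1 1 1951/2000
2 2 1937/2000
3 3 2343/2500
4 4 9229/10000
5 5 9157/10000
6 6 8991/10000
7 7 4399/5000
DF(3y) is solved at step 3

step 1 [1y] swap r/1=49/1951: DF=(1 − 49/1951·(0))/(1+49/1951) = 1951/2000 ≈ 0.975500
step 2 [2y] bond c/1=3/50: DF=(54257/50000 − 3/50·(0.975500))/(1+3/50) = 1937/2000 ≈ 0.968500
step 3 [3y] swap r/1=157/7203: DF=(1 − 157/7203·(0.975500+0.968500))/(1+157/7203) = 2343/2500 ≈ 0.937200
step 4 [4y] zero: DF = P = 9229/10000 ≈ 0.922900
step 5 [5y] bond c/1=17/400: DF=(2232583/2000000 − 17/400·(0.975500+0.968500+0.937200+0.922900))/(1+17/400) = 9157/10000 ≈ 0.915700
step 6 [6y] swap r/1=1009/56189: DF=(1 − 1009/56189·(0.975500+0.968500+0.937200+0.922900+0.915700))/(1+1009/56189) = 8991/10000 ≈ 0.899100
step 7 [7y] zero: DF = P = 4399/5000 ≈ 0.879800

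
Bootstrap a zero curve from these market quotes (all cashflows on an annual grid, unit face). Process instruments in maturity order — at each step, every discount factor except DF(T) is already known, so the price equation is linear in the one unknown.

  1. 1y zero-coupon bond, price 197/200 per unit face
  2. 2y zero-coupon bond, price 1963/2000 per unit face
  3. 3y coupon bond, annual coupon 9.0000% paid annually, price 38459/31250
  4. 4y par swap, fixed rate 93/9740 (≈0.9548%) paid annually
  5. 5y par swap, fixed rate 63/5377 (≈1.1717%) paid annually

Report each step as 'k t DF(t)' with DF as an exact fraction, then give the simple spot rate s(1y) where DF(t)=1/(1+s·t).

1 1 197/200
2 2 1963/2000
3 3 9667/10000
4 4 2407/2500
5 5 9433/10000
s(1y) = (1/(197/200) − 1)/(1) = 3/197 ≈ 1.5228%

step 1 [1y] zero: DF = P = 197/200 ≈ 0.985000
step 2 [2y] zero: DF = P = 1963/2000 ≈ 0.981500
step 3 [3y] bond c/1=9/100: DF=(38459/31250 − 9/100·(0.985000+0.981500))/(1+9/100) = 9667/10000 ≈ 0.966700
step 4 [4y] swap r/1=93/9740: DF=(1 − 93/9740·(0.985000+0.981500+0.966700))/(1+93/9740) = 2407/2500 ≈ 0.962800
step 5 [5y] swap r/1=63/5377: DF=(1 − 63/5377·(0.985000+0.981500+0.966700+0.962800))/(1+63/5377) = 9433/10000 ≈ 0.943300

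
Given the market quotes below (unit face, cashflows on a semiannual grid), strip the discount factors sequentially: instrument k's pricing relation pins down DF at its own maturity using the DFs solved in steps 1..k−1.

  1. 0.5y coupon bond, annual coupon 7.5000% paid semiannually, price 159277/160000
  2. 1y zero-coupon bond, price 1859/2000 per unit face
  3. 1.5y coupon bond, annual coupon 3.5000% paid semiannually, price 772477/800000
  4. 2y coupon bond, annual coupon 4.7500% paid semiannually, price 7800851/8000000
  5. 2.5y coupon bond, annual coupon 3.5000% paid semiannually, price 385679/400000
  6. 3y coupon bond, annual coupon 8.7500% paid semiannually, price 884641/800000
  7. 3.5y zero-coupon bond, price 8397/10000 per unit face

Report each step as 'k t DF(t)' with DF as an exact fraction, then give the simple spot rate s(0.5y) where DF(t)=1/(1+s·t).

step 1 [0.5y] bond c/2=3/80: DF=(159277/160000 − 3/80·(0))/(1+3/80) = 1919/2000 ≈ 0.959500
step 2 [1y] zero: DF = P = 1859/2000 ≈ 0.929500
step 3 [1.5y] bond c/2=7/400: DF=(772477/800000 − 7/400·(0.959500+0.929500))/(1+7/400) = 1833/2000 ≈ 0.916500
step 4 [2y] bond c/2=19/800: DF=(7800851/8000000 − 19/800·(0.959500+0.929500+0.916500))/(1+19/800) = 4437/5000 ≈ 0.887400
step 5 [2.5y] bond c/2=7/400: DF=(385679/400000 − 7/400·(0.959500+0.929500+0.916500+0.887400))/(1+7/400) = 8841/10000 ≈ 0.884100
step 6 [3y] bond c/2=7/160: DF=(884641/800000 − 7/160·(0.959500+0.929500+0.916500+0.887400+0.884100))/(1+7/160) = 2169/2500 ≈ 0.867600
step 7 [3.5y] zero: DF = P = 8397/10000 ≈ 0.839700

1 1/2 1919/2000
2 1 1859/2000
3 3/2 1833/2000
4 2 4437/5000
5 5/2 8841/10000
6 3 2169/2500
7 7/2 8397/10000
s(0.5y) = (1/(1919/2000) − 1)/(1/2) = 162/1919 ≈ 8.4419%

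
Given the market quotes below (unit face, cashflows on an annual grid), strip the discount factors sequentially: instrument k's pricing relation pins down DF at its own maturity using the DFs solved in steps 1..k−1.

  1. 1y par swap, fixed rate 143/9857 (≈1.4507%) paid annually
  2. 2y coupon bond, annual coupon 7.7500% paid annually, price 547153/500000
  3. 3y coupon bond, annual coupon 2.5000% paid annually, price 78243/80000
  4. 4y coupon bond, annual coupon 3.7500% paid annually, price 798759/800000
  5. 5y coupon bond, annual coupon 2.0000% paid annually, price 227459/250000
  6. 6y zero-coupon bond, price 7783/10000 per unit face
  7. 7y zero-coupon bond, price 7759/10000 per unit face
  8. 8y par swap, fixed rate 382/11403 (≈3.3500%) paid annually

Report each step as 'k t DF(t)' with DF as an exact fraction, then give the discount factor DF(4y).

step 1 [1y] swap r/1=143/9857: DF=(1 − 143/9857·(0))/(1+143/9857) = 9857/10000 ≈ 0.985700
step 2 [2y] bond c/1=31/400: DF=(547153/500000 − 31/400·(0.985700))/(1+31/400) = 9447/10000 ≈ 0.944700
step 3 [3y] bond c/1=1/40: DF=(78243/80000 − 1/40·(0.985700+0.944700))/(1+1/40) = 9071/10000 ≈ 0.907100
step 4 [4y] bond c/1=3/80: DF=(798759/800000 − 3/80·(0.985700+0.944700+0.907100))/(1+3/80) = 4299/5000 ≈ 0.859800
step 5 [5y] bond c/1=1/50: DF=(227459/250000 − 1/50·(0.985700+0.944700+0.907100+0.859800))/(1+1/50) = 1639/2000 ≈ 0.819500
step 6 [6y] zero: DF = P = 7783/10000 ≈ 0.778300
step 7 [7y] zero: DF = P = 7759/10000 ≈ 0.775900
step 8 [8y] swap r/1=382/11403: DF=(1 − 382/11403·(0.985700+0.944700+0.907100+0.859800+0.819500+0.778300+0.775900))/(1+382/11403) = 1927/2500 ≈ 0.770800

1 1 9857/10000
2 2 9447/10000
3 3 9071/10000
4 4 4299/5000
5 5 1639/2000
6 6 7783/10000
7 7 7759/10000
8 8 1927/2500
DF(4y) = 4299/5000 ≈ 0.859800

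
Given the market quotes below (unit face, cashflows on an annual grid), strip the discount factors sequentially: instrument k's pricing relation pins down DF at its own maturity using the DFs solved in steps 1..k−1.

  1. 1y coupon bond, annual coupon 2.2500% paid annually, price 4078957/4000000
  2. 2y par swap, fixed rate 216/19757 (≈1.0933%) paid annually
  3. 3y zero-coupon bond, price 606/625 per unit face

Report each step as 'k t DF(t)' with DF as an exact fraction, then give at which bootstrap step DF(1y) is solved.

step 1 [1y] bond c/1=9/400: DF=(4078957/4000000 − 9/400·(0))/(1+9/400) = 9973/10000 ≈ 0.997300
step 2 [2y] swap r/1=216/19757: DF=(1 − 216/19757·(0.997300))/(1+216/19757) = 1223/1250 ≈ 0.978400
step 3 [3y] zero: DF = P = 606/625 ≈ 0.969600

1 1 9973/10000
2 2 1223/1250
3 3 606/625
DF(1y) is solved at step 1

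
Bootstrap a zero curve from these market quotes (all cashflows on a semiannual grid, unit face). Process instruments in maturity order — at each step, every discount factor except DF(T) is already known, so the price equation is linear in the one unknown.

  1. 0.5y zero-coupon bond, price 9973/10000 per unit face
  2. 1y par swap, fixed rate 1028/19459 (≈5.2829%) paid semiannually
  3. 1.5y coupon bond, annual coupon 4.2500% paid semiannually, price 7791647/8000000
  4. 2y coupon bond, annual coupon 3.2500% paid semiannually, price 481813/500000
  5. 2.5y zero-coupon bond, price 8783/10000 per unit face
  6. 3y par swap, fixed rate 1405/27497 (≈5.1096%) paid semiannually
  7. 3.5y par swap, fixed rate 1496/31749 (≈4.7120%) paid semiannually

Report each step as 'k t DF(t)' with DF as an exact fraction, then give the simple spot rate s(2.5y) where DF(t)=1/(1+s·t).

1 1/2 9973/10000
2 1 4743/5000
3 3/2 2283/2500
4 2 361/400
5 5/2 8783/10000
6 3 1719/2000
7 7/2 1063/1250
s(2.5y) = (1/(8783/10000) − 1)/(5/2) = 2434/43915 ≈ 5.5425%

step 1 [0.5y] zero: DF = P = 9973/10000 ≈ 0.997300
step 2 [1y] swap r/2=514/19459: DF=(1 − 514/19459·(0.997300))/(1+514/19459) = 4743/5000 ≈ 0.948600
step 3 [1.5y] bond c/2=17/800: DF=(7791647/8000000 − 17/800·(0.997300+0.948600))/(1+17/800) = 2283/2500 ≈ 0.913200
step 4 [2y] bond c/2=13/800: DF=(481813/500000 − 13/800·(0.997300+0.948600+0.913200))/(1+13/800) = 361/400 ≈ 0.902500
step 5 [2.5y] zero: DF = P = 8783/10000 ≈ 0.878300
step 6 [3y] swap r/2=1405/54994: DF=(1 − 1405/54994·(0.997300+0.948600+0.913200+0.902500+0.878300))/(1+1405/54994) = 1719/2000 ≈ 0.859500
step 7 [3.5y] swap r/2=748/31749: DF=(1 − 748/31749·(0.997300+0.948600+0.913200+0.902500+0.878300+0.859500))/(1+748/31749) = 1063/1250 ≈ 0.850400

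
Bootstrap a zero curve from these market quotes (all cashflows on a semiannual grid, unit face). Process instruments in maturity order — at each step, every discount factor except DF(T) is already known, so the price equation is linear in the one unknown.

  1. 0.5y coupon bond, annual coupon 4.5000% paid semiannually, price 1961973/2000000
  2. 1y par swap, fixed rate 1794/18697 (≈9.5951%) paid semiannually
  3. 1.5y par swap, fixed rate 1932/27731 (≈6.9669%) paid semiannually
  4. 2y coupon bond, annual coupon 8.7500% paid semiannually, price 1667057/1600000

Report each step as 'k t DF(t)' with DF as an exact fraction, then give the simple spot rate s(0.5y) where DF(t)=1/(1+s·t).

1 1/2 4797/5000
2 1 9103/10000
3 3/2 4517/5000
4 2 441/500
s(0.5y) = (1/(4797/5000) − 1)/(1/2) = 406/4797 ≈ 8.4636%

step 1 [0.5y] bond c/2=9/400: DF=(1961973/2000000 − 9/400·(0))/(1+9/400) = 4797/5000 ≈ 0.959400
step 2 [1y] swap r/2=897/18697: DF=(1 − 897/18697·(0.959400))/(1+897/18697) = 9103/10000 ≈ 0.910300
step 3 [1.5y] swap r/2=966/27731: DF=(1 − 966/27731·(0.959400+0.910300))/(1+966/27731) = 4517/5000 ≈ 0.903400
step 4 [2y] bond c/2=7/160: DF=(1667057/1600000 − 7/160·(0.959400+0.910300+0.903400))/(1+7/160) = 441/500 ≈ 0.882000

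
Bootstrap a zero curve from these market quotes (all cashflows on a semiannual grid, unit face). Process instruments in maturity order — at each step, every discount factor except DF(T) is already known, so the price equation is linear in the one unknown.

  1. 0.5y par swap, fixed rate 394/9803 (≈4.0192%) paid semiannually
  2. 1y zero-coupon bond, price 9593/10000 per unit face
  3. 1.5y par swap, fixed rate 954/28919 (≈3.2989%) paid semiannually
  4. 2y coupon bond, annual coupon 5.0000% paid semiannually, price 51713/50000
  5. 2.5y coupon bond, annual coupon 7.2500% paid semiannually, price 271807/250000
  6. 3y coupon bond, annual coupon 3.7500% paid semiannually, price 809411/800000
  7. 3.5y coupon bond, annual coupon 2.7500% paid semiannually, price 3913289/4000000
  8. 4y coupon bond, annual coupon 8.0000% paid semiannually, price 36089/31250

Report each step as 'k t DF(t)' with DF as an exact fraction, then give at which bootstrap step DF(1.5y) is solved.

1 1/2 9803/10000
2 1 9593/10000
3 3/2 9523/10000
4 2 1877/2000
5 5/2 572/625
6 3 4529/5000
7 7/2 2221/2500
8 4 8589/10000
DF(1.5y) is solved at step 3

step 1 [0.5y] swap r/2=197/9803: DF=(1 − 197/9803·(0))/(1+197/9803) = 9803/10000 ≈ 0.980300
step 2 [1y] zero: DF = P = 9593/10000 ≈ 0.959300
step 3 [1.5y] swap r/2=477/28919: DF=(1 − 477/28919·(0.980300+0.959300))/(1+477/28919) = 9523/10000 ≈ 0.952300
step 4 [2y] bond c/2=1/40: DF=(51713/50000 − 1/40·(0.980300+0.959300+0.952300))/(1+1/40) = 1877/2000 ≈ 0.938500
step 5 [2.5y] bond c/2=29/800: DF=(271807/250000 − 29/800·(0.980300+0.959300+0.952300+0.938500))/(1+29/800) = 572/625 ≈ 0.915200
step 6 [3y] bond c/2=3/160: DF=(809411/800000 − 3/160·(0.980300+0.959300+0.952300+0.938500+0.915200))/(1+3/160) = 4529/5000 ≈ 0.905800
step 7 [3.5y] bond c/2=11/800: DF=(3913289/4000000 − 11/800·(0.980300+0.959300+0.952300+0.938500+0.915200+0.905800))/(1+11/800) = 2221/2500 ≈ 0.888400
step 8 [4y] bond c/2=1/25: DF=(36089/31250 − 1/25·(0.980300+0.959300+0.952300+0.938500+0.915200+0.905800+0.888400))/(1+1/25) = 8589/10000 ≈ 0.858900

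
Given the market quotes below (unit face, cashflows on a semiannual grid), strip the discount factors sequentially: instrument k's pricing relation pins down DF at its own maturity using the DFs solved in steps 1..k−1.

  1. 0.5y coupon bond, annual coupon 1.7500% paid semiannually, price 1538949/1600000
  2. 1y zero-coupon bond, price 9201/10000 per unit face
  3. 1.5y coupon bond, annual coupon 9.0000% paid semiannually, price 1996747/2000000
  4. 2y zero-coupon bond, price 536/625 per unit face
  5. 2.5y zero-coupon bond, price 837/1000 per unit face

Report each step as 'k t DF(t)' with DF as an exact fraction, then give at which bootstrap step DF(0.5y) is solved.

1 1/2 1907/2000
2 1 9201/10000
3 3/2 8747/10000
4 2 536/625
5 5/2 837/1000
DF(0.5y) is solved at step 1

step 1 [0.5y] bond c/2=7/800: DF=(1538949/1600000 − 7/800·(0))/(1+7/800) = 1907/2000 ≈ 0.953500
step 2 [1y] zero: DF = P = 9201/10000 ≈ 0.920100
step 3 [1.5y] bond c/2=9/200: DF=(1996747/2000000 − 9/200·(0.953500+0.920100))/(1+9/200) = 8747/10000 ≈ 0.874700
step 4 [2y] zero: DF = P = 536/625 ≈ 0.857600
step 5 [2.5y] zero: DF = P = 837/1000 ≈ 0.837000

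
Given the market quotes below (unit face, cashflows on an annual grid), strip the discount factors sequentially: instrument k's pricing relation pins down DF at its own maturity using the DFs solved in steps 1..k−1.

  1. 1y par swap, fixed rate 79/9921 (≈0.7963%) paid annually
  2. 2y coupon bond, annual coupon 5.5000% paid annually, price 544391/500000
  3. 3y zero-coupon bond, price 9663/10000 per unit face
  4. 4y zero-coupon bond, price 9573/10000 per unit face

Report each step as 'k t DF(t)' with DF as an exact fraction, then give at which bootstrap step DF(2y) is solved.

step 1 [1y] swap r/1=79/9921: DF=(1 − 79/9921·(0))/(1+79/9921) = 9921/10000 ≈ 0.992100
step 2 [2y] bond c/1=11/200: DF=(544391/500000 − 11/200·(0.992100))/(1+11/200) = 9803/10000 ≈ 0.980300
step 3 [3y] zero: DF = P = 9663/10000 ≈ 0.966300
step 4 [4y] zero: DF = P = 9573/10000 ≈ 0.957300

1 1 9921/10000
2 2 9803/10000
3 3 9663/10000
4 4 9573/10000
DF(2y) is solved at step 2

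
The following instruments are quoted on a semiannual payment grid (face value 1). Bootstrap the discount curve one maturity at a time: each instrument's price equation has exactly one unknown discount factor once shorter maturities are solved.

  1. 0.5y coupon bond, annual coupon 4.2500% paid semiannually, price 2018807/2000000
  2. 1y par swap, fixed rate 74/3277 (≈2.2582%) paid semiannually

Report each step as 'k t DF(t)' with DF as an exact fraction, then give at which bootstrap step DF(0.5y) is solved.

step 1 [0.5y] bond c/2=17/800: DF=(2018807/2000000 − 17/800·(0))/(1+17/800) = 2471/2500 ≈ 0.988400
step 2 [1y] swap r/2=37/3277: DF=(1 − 37/3277·(0.988400))/(1+37/3277) = 4889/5000 ≈ 0.977800

1 1/2 2471/2500
2 1 4889/5000
DF(0.5y) is solved at step 1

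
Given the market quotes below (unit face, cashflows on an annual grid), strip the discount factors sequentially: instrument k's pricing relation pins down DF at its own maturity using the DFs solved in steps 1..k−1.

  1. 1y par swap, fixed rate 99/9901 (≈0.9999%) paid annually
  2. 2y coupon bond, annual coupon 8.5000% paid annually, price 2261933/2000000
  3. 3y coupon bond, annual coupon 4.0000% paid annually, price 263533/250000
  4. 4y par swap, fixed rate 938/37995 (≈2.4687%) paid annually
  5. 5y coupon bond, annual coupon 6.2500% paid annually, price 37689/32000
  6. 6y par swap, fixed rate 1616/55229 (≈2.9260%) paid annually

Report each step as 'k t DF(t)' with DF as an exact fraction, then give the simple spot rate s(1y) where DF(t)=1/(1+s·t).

step 1 [1y] swap r/1=99/9901: DF=(1 − 99/9901·(0))/(1+99/9901) = 9901/10000 ≈ 0.990100
step 2 [2y] bond c/1=17/200: DF=(2261933/2000000 − 17/200·(0.990100))/(1+17/200) = 603/625 ≈ 0.964800
step 3 [3y] bond c/1=1/25: DF=(263533/250000 − 1/25·(0.990100+0.964800))/(1+1/25) = 1173/1250 ≈ 0.938400
step 4 [4y] swap r/1=938/37995: DF=(1 − 938/37995·(0.990100+0.964800+0.938400))/(1+938/37995) = 4531/5000 ≈ 0.906200
step 5 [5y] bond c/1=1/16: DF=(37689/32000 − 1/16·(0.990100+0.964800+0.938400+0.906200))/(1+1/16) = 177/200 ≈ 0.885000
step 6 [6y] swap r/1=1616/55229: DF=(1 − 1616/55229·(0.990100+0.964800+0.938400+0.906200+0.885000))/(1+1616/55229) = 524/625 ≈ 0.838400

1 1 9901/10000
2 2 603/625
3 3 1173/1250
4 4 4531/5000
5 5 177/200
6 6 524/625
s(1y) = (1/(9901/10000) − 1)/(1) = 99/9901 ≈ 0.9999%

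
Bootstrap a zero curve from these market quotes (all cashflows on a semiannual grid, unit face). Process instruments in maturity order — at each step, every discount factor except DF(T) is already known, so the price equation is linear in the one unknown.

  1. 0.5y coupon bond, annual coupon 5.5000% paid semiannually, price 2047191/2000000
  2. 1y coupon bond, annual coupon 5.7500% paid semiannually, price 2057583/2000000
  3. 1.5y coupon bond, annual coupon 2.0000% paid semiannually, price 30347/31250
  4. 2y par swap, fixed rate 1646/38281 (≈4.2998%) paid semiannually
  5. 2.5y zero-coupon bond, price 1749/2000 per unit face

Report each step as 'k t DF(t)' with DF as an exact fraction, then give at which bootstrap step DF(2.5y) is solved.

step 1 [0.5y] bond c/2=11/400: DF=(2047191/2000000 − 11/400·(0))/(1+11/400) = 4981/5000 ≈ 0.996200
step 2 [1y] bond c/2=23/800: DF=(2057583/2000000 − 23/800·(0.996200))/(1+23/800) = 4861/5000 ≈ 0.972200
step 3 [1.5y] bond c/2=1/100: DF=(30347/31250 − 1/100·(0.996200+0.972200))/(1+1/100) = 471/500 ≈ 0.942000
step 4 [2y] swap r/2=823/38281: DF=(1 − 823/38281·(0.996200+0.972200+0.942000))/(1+823/38281) = 9177/10000 ≈ 0.917700
step 5 [2.5y] zero: DF = P = 1749/2000 ≈ 0.874500

1 1/2 4981/5000
2 1 4861/5000
3 3/2 471/500
4 2 9177/10000
5 5/2 1749/2000
DF(2.5y) is solved at step 5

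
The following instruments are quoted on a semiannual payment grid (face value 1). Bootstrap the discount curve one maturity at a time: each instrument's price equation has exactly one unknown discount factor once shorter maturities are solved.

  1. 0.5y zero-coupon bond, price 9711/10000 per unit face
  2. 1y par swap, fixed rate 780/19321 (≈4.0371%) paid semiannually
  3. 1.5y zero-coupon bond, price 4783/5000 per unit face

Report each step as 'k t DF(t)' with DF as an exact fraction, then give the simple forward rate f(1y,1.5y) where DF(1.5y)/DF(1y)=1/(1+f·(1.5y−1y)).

1 1/2 9711/10000
2 1 961/1000
3 3/2 4783/5000
f(1y,1.5y) = ((961/1000)/(4783/5000) − 1)/(1/2) = 44/4783 ≈ 0.9199%

step 1 [0.5y] zero: DF = P = 9711/10000 ≈ 0.971100
step 2 [1y] swap r/2=390/19321: DF=(1 − 390/19321·(0.971100))/(1+390/19321) = 961/1000 ≈ 0.961000
step 3 [1.5y] zero: DF = P = 4783/5000 ≈ 0.956600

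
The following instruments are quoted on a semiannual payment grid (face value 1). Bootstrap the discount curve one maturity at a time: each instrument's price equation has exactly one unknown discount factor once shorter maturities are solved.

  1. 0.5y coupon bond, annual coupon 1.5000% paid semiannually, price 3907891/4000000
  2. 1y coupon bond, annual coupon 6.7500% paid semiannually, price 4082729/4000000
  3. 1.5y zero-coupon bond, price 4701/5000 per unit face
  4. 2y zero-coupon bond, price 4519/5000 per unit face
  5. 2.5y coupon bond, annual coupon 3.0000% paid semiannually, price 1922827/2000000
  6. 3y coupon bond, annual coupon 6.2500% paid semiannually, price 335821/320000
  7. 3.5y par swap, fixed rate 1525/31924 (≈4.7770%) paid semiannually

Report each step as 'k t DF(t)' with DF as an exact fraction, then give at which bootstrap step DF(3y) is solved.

1 1/2 9697/10000
2 1 9557/10000
3 3/2 4701/5000
4 2 4519/5000
5 5/2 1783/2000
6 3 2191/2500
7 7/2 339/400
DF(3y) is solved at step 6

step 1 [0.5y] bond c/2=3/400: DF=(3907891/4000000 − 3/400·(0))/(1+3/400) = 9697/10000 ≈ 0.969700
step 2 [1y] bond c/2=27/800: DF=(4082729/4000000 − 27/800·(0.969700))/(1+27/800) = 9557/10000 ≈ 0.955700
step 3 [1.5y] zero: DF = P = 4701/5000 ≈ 0.940200
step 4 [2y] zero: DF = P = 4519/5000 ≈ 0.903800
step 5 [2.5y] bond c/2=3/200: DF=(1922827/2000000 − 3/200·(0.969700+0.955700+0.940200+0.903800))/(1+3/200) = 1783/2000 ≈ 0.891500
step 6 [3y] bond c/2=1/32: DF=(335821/320000 − 1/32·(0.969700+0.955700+0.940200+0.903800+0.891500))/(1+1/32) = 2191/2500 ≈ 0.876400
step 7 [3.5y] swap r/2=1525/63848: DF=(1 − 1525/63848·(0.969700+0.955700+0.940200+0.903800+0.891500+0.876400))/(1+1525/63848) = 339/400 ≈ 0.847500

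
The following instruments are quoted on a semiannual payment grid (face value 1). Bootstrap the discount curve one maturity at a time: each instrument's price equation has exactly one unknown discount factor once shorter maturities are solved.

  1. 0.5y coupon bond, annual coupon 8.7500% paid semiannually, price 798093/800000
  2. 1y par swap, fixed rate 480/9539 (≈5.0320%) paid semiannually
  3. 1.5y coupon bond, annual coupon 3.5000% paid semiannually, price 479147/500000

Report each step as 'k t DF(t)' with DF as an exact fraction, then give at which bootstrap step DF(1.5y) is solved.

1 1/2 4779/5000
2 1 119/125
3 3/2 909/1000
DF(1.5y) is solved at step 3

step 1 [0.5y] bond c/2=7/160: DF=(798093/800000 − 7/160·(0))/(1+7/160) = 4779/5000 ≈ 0.955800
step 2 [1y] swap r/2=240/9539: DF=(1 − 240/9539·(0.955800))/(1+240/9539) = 119/125 ≈ 0.952000
step 3 [1.5y] bond c/2=7/400: DF=(479147/500000 − 7/400·(0.955800+0.952000))/(1+7/400) = 909/1000 ≈ 0.909000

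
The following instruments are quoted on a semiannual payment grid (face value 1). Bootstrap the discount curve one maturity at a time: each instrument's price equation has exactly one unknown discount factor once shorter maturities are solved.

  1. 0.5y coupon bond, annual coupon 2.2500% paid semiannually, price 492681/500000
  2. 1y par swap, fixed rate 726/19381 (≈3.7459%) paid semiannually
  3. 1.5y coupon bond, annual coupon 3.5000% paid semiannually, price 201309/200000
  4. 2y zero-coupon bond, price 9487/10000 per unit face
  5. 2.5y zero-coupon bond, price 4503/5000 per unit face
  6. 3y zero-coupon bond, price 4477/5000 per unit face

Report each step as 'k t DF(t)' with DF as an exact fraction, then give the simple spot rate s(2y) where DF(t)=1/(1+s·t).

step 1 [0.5y] bond c/2=9/800: DF=(492681/500000 − 9/800·(0))/(1+9/800) = 609/625 ≈ 0.974400
step 2 [1y] swap r/2=363/19381: DF=(1 − 363/19381·(0.974400))/(1+363/19381) = 9637/10000 ≈ 0.963700
step 3 [1.5y] bond c/2=7/400: DF=(201309/200000 − 7/400·(0.974400+0.963700))/(1+7/400) = 9559/10000 ≈ 0.955900
step 4 [2y] zero: DF = P = 9487/10000 ≈ 0.948700
step 5 [2.5y] zero: DF = P = 4503/5000 ≈ 0.900600
step 6 [3y] zero: DF = P = 4477/5000 ≈ 0.895400

1 1/2 609/625
2 1 9637/10000
3 3/2 9559/10000
4 2 9487/10000
5 5/2 4503/5000
6 3 4477/5000
s(2y) = (1/(9487/10000) − 1)/(2) = 513/18974 ≈ 2.7037%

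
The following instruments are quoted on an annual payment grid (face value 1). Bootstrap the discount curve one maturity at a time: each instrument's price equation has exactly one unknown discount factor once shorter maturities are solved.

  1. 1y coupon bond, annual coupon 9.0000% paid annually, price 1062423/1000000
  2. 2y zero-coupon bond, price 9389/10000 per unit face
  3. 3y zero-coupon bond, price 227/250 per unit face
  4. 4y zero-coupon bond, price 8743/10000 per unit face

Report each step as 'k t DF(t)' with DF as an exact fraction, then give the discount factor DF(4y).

step 1 [1y] bond c/1=9/100: DF=(1062423/1000000 − 9/100·(0))/(1+9/100) = 9747/10000 ≈ 0.974700
step 2 [2y] zero: DF = P = 9389/10000 ≈ 0.938900
step 3 [3y] zero: DF = P = 227/250 ≈ 0.908000
step 4 [4y] zero: DF = P = 8743/10000 ≈ 0.874300

1 1 9747/10000
2 2 9389/10000
3 3 227/250
4 4 8743/10000
DF(4y) = 8743/10000 ≈ 0.874300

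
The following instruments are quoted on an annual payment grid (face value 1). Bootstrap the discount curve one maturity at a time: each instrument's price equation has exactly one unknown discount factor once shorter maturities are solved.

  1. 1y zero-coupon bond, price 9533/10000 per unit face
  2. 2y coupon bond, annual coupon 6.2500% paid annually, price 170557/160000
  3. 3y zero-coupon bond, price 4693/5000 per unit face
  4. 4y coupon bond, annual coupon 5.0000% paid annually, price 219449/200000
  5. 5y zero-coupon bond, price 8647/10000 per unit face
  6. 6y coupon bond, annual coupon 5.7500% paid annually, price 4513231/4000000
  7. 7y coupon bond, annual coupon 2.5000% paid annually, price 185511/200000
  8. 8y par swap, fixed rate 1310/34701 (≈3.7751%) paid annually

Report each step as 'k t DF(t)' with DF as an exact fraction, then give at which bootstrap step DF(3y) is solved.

1 1 9533/10000
2 2 592/625
3 3 4693/5000
4 4 4549/5000
5 5 8647/10000
6 6 8161/10000
7 7 309/400
8 8 369/500
DF(3y) is solved at step 3

step 1 [1y] zero: DF = P = 9533/10000 ≈ 0.953300
step 2 [2y] bond c/1=1/16: DF=(170557/160000 − 1/16·(0.953300))/(1+1/16) = 592/625 ≈ 0.947200
step 3 [3y] zero: DF = P = 4693/5000 ≈ 0.938600
step 4 [4y] bond c/1=1/20: DF=(219449/200000 − 1/20·(0.953300+0.947200+0.938600))/(1+1/20) = 4549/5000 ≈ 0.909800
step 5 [5y] zero: DF = P = 8647/10000 ≈ 0.864700
step 6 [6y] bond c/1=23/400: DF=(4513231/4000000 − 23/400·(0.953300+0.947200+0.938600+0.909800+0.864700))/(1+23/400) = 8161/10000 ≈ 0.816100
step 7 [7y] bond c/1=1/40: DF=(185511/200000 − 1/40·(0.953300+0.947200+0.938600+0.909800+0.864700+0.816100))/(1+1/40) = 309/400 ≈ 0.772500
step 8 [8y] swap r/1=1310/34701: DF=(1 − 1310/34701·(0.953300+0.947200+0.938600+0.909800+0.864700+0.816100+0.772500))/(1+1310/34701) = 369/500 ≈ 0.738000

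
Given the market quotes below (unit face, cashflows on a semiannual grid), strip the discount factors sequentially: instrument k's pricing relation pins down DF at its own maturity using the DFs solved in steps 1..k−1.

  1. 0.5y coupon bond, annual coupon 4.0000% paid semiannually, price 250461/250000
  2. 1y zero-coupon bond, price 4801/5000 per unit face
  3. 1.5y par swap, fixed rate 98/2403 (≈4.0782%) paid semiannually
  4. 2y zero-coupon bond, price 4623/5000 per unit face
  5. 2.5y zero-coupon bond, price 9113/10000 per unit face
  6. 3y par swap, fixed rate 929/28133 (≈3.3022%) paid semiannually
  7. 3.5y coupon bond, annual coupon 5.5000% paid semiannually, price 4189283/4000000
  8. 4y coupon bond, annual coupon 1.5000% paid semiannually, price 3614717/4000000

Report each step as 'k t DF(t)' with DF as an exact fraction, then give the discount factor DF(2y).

1 1/2 4911/5000
2 1 4801/5000
3 3/2 2353/2500
4 2 4623/5000
5 5/2 9113/10000
6 3 9071/10000
7 7/2 8687/10000
8 4 4243/5000
DF(2y) = 4623/5000 ≈ 0.924600

step 1 [0.5y] bond c/2=1/50: DF=(250461/250000 − 1/50·(0))/(1+1/50) = 4911/5000 ≈ 0.982200
step 2 [1y] zero: DF = P = 4801/5000 ≈ 0.960200
step 3 [1.5y] swap r/2=49/2403: DF=(1 − 49/2403·(0.982200+0.960200))/(1+49/2403) = 2353/2500 ≈ 0.941200
step 4 [2y] zero: DF = P = 4623/5000 ≈ 0.924600
step 5 [2.5y] zero: DF = P = 9113/10000 ≈ 0.911300
step 6 [3y] swap r/2=929/56266: DF=(1 − 929/56266·(0.982200+0.960200+0.941200+0.924600+0.911300))/(1+929/56266) = 9071/10000 ≈ 0.907100
step 7 [3.5y] bond c/2=11/400: DF=(4189283/4000000 − 11/400·(0.982200+0.960200+0.941200+0.924600+0.911300+0.907100))/(1+11/400) = 8687/10000 ≈ 0.868700
step 8 [4y] bond c/2=3/400: DF=(3614717/4000000 − 3/400·(0.982200+0.960200+0.941200+0.924600+0.911300+0.907100+0.868700))/(1+3/400) = 4243/5000 ≈ 0.848600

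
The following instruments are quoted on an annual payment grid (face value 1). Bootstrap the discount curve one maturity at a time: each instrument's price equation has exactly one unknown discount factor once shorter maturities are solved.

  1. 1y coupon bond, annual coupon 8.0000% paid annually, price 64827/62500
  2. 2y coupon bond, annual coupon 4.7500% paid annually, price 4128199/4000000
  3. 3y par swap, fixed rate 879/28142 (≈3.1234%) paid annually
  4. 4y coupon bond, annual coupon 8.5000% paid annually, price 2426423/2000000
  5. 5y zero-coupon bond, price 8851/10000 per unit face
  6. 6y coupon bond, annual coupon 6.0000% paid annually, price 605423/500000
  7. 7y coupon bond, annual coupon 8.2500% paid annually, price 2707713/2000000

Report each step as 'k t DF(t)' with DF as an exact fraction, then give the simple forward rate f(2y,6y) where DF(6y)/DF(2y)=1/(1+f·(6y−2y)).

1 1 2401/2500
2 2 9417/10000
3 3 9121/10000
4 4 8977/10000
5 5 8851/10000
6 6 8821/10000
7 7 8331/10000
f(2y,6y) = ((9417/10000)/(8821/10000) − 1)/(4) = 149/8821 ≈ 1.6892%

step 1 [1y] bond c/1=2/25: DF=(64827/62500 − 2/25·(0))/(1+2/25) = 2401/2500 ≈ 0.960400
step 2 [2y] bond c/1=19/400: DF=(4128199/4000000 − 19/400·(0.960400))/(1+19/400) = 9417/10000 ≈ 0.941700
step 3 [3y] swap r/1=879/28142: DF=(1 − 879/28142·(0.960400+0.941700))/(1+879/28142) = 9121/10000 ≈ 0.912100
step 4 [4y] bond c/1=17/200: DF=(2426423/2000000 − 17/200·(0.960400+0.941700+0.912100))/(1+17/200) = 8977/10000 ≈ 0.897700
step 5 [5y] zero: DF = P = 8851/10000 ≈ 0.885100
step 6 [6y] bond c/1=3/50: DF=(605423/500000 − 3/50·(0.960400+0.941700+0.912100+0.897700+0.885100))/(1+3/50) = 8821/10000 ≈ 0.882100
step 7 [7y] bond c/1=33/400: DF=(2707713/2000000 − 33/400·(0.960400+0.941700+0.912100+0.897700+0.885100+0.882100))/(1+33/400) = 8331/10000 ≈ 0.833100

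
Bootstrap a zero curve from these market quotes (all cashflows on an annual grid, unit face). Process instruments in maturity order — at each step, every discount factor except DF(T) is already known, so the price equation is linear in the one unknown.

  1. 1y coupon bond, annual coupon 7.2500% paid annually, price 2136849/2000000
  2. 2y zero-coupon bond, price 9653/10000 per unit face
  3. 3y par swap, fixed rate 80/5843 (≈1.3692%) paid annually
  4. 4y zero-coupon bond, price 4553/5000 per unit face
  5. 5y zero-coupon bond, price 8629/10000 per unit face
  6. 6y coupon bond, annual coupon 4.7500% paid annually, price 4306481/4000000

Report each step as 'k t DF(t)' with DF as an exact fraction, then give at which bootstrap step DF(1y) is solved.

1 1 4981/5000
2 2 9653/10000
3 3 24/25
4 4 4553/5000
5 5 8629/10000
6 6 8149/10000
DF(1y) is solved at step 1

step 1 [1y] bond c/1=29/400: DF=(2136849/2000000 − 29/400·(0))/(1+29/400) = 4981/5000 ≈ 0.996200
step 2 [2y] zero: DF = P = 9653/10000 ≈ 0.965300
step 3 [3y] swap r/1=80/5843: DF=(1 − 80/5843·(0.996200+0.965300))/(1+80/5843) = 24/25 ≈ 0.960000
step 4 [4y] zero: DF = P = 4553/5000 ≈ 0.910600
step 5 [5y] zero: DF = P = 8629/10000 ≈ 0.862900
step 6 [6y] bond c/1=19/400: DF=(4306481/4000000 − 19/400·(0.996200+0.965300+0.960000+0.910600+0.862900))/(1+19/400) = 8149/10000 ≈ 0.814900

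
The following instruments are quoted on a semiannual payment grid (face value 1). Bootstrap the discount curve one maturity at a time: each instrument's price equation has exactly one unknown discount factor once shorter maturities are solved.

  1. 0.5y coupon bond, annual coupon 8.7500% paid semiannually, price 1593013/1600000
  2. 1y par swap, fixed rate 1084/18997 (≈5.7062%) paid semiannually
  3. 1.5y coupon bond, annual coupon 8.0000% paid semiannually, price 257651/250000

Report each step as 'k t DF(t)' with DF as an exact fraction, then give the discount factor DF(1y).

step 1 [0.5y] bond c/2=7/160: DF=(1593013/1600000 − 7/160·(0))/(1+7/160) = 9539/10000 ≈ 0.953900
step 2 [1y] swap r/2=542/18997: DF=(1 − 542/18997·(0.953900))/(1+542/18997) = 4729/5000 ≈ 0.945800
step 3 [1.5y] bond c/2=1/25: DF=(257651/250000 − 1/25·(0.953900+0.945800))/(1+1/25) = 9179/10000 ≈ 0.917900

1 1/2 9539/10000
2 1 4729/5000
3 3/2 9179/10000
DF(1y) = 4729/5000 ≈ 0.945800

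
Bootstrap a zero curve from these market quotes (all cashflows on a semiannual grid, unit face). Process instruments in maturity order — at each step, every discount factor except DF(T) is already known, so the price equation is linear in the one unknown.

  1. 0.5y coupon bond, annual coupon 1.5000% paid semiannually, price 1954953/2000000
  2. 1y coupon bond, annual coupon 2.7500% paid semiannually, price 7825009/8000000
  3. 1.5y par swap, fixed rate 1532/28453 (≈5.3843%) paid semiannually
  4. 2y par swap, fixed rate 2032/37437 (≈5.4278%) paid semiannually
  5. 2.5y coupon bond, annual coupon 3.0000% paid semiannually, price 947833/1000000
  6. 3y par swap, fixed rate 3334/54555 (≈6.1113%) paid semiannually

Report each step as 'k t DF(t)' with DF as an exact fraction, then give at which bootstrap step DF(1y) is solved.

step 1 [0.5y] bond c/2=3/400: DF=(1954953/2000000 − 3/400·(0))/(1+3/400) = 4851/5000 ≈ 0.970200
step 2 [1y] bond c/2=11/800: DF=(7825009/8000000 − 11/800·(0.970200))/(1+11/800) = 9517/10000 ≈ 0.951700
step 3 [1.5y] swap r/2=766/28453: DF=(1 − 766/28453·(0.970200+0.951700))/(1+766/28453) = 4617/5000 ≈ 0.923400
step 4 [2y] swap r/2=1016/37437: DF=(1 − 1016/37437·(0.970200+0.951700+0.923400))/(1+1016/37437) = 1123/1250 ≈ 0.898400
step 5 [2.5y] bond c/2=3/200: DF=(947833/1000000 − 3/200·(0.970200+0.951700+0.923400+0.898400))/(1+3/200) = 1757/2000 ≈ 0.878500
step 6 [3y] swap r/2=1667/54555: DF=(1 − 1667/54555·(0.970200+0.951700+0.923400+0.898400+0.878500))/(1+1667/54555) = 8333/10000 ≈ 0.833300

1 1/2 4851/5000
2 1 9517/10000
3 3/2 4617/5000
4 2 1123/1250
5 5/2 1757/2000
6 3 8333/10000
DF(1y) is solved at step 2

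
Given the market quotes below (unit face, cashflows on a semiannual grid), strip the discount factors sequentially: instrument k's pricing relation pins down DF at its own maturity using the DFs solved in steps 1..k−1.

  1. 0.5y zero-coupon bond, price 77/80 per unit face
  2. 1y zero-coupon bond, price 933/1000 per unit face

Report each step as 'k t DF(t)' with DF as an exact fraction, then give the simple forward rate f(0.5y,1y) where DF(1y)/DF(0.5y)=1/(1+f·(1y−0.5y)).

step 1 [0.5y] zero: DF = P = 77/80 ≈ 0.962500
step 2 [1y] zero: DF = P = 933/1000 ≈ 0.933000

1 1/2 77/80
2 1 933/1000
f(0.5y,1y) = ((77/80)/(933/1000) − 1)/(1/2) = 59/933 ≈ 6.3237%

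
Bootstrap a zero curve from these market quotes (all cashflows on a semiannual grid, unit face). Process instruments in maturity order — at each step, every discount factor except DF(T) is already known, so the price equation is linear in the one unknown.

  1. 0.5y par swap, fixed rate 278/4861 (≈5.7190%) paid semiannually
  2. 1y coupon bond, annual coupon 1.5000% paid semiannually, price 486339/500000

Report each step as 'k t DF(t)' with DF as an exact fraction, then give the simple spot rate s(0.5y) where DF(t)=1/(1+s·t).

step 1 [0.5y] swap r/2=139/4861: DF=(1 − 139/4861·(0))/(1+139/4861) = 4861/5000 ≈ 0.972200
step 2 [1y] bond c/2=3/400: DF=(486339/500000 − 3/400·(0.972200))/(1+3/400) = 4791/5000 ≈ 0.958200

1 1/2 4861/5000
2 1 4791/5000
s(0.5y) = (1/(4861/5000) − 1)/(1/2) = 278/4861 ≈ 5.7190%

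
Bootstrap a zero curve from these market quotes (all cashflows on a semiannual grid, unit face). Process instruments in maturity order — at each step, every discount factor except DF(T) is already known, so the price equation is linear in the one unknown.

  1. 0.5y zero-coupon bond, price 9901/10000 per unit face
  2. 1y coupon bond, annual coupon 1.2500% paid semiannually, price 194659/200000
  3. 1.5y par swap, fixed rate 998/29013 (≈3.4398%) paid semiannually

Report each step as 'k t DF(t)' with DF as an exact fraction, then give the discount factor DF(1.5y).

step 1 [0.5y] zero: DF = P = 9901/10000 ≈ 0.990100
step 2 [1y] bond c/2=1/160: DF=(194659/200000 − 1/160·(0.990100))/(1+1/160) = 9611/10000 ≈ 0.961100
step 3 [1.5y] swap r/2=499/29013: DF=(1 − 499/29013·(0.990100+0.961100))/(1+499/29013) = 9501/10000 ≈ 0.950100

1 1/2 9901/10000
2 1 9611/10000
3 3/2 9501/10000
DF(1.5y) = 9501/10000 ≈ 0.950100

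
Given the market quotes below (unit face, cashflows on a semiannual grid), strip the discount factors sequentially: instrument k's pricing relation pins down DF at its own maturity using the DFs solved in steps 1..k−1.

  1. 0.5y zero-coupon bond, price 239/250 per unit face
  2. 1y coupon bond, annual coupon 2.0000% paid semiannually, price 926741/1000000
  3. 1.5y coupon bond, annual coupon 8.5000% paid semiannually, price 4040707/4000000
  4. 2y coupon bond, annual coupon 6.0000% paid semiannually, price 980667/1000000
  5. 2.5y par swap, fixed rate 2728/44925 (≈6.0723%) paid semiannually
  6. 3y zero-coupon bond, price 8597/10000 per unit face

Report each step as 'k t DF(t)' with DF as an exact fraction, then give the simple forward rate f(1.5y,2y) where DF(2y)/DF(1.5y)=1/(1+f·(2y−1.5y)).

step 1 [0.5y] zero: DF = P = 239/250 ≈ 0.956000
step 2 [1y] bond c/2=1/100: DF=(926741/1000000 − 1/100·(0.956000))/(1+1/100) = 9081/10000 ≈ 0.908100
step 3 [1.5y] bond c/2=17/400: DF=(4040707/4000000 − 17/400·(0.956000+0.908100))/(1+17/400) = 893/1000 ≈ 0.893000
step 4 [2y] bond c/2=3/100: DF=(980667/1000000 − 3/100·(0.956000+0.908100+0.893000))/(1+3/100) = 4359/5000 ≈ 0.871800
step 5 [2.5y] swap r/2=1364/44925: DF=(1 − 1364/44925·(0.956000+0.908100+0.893000+0.871800))/(1+1364/44925) = 2159/2500 ≈ 0.863600
step 6 [3y] zero: DF = P = 8597/10000 ≈ 0.859700

1 1/2 239/250
2 1 9081/10000
3 3/2 893/1000
4 2 4359/5000
5 5/2 2159/2500
6 3 8597/10000
f(1.5y,2y) = ((893/1000)/(4359/5000) − 1)/(1/2) = 212/4359 ≈ 4.8635%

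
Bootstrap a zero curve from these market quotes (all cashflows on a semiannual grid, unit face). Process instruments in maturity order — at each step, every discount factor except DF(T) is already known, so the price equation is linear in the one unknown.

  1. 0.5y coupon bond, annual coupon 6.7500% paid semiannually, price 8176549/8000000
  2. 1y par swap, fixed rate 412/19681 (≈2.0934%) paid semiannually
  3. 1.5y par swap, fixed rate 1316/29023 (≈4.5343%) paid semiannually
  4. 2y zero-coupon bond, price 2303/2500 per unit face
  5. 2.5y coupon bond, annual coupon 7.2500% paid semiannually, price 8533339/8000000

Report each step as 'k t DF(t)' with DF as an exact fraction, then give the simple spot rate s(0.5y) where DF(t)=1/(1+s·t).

step 1 [0.5y] bond c/2=27/800: DF=(8176549/8000000 − 27/800·(0))/(1+27/800) = 9887/10000 ≈ 0.988700
step 2 [1y] swap r/2=206/19681: DF=(1 − 206/19681·(0.988700))/(1+206/19681) = 4897/5000 ≈ 0.979400
step 3 [1.5y] swap r/2=658/29023: DF=(1 − 658/29023·(0.988700+0.979400))/(1+658/29023) = 4671/5000 ≈ 0.934200
step 4 [2y] zero: DF = P = 2303/2500 ≈ 0.921200
step 5 [2.5y] bond c/2=29/800: DF=(8533339/8000000 − 29/800·(0.988700+0.979400+0.934200+0.921200))/(1+29/800) = 2239/2500 ≈ 0.895600

1 1/2 9887/10000
2 1 4897/5000
3 3/2 4671/5000
4 2 2303/2500
5 5/2 2239/2500
s(0.5y) = (1/(9887/10000) − 1)/(1/2) = 226/9887 ≈ 2.2858%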